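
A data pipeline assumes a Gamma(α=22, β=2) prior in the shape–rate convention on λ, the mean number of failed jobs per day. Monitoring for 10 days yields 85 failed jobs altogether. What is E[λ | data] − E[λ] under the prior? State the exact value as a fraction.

Total count 85 over total exposure 10 days.
Gamma(α, β) with Poisson data over total exposure Σt gives posterior Gamma(α+Σx, β+Σt) = Gamma(107, 12).
Posterior mean = 107/12 = 107/12; prior mean = 22/2 = 11. Difference = 107/12 − 11 = -25/12.

-25/12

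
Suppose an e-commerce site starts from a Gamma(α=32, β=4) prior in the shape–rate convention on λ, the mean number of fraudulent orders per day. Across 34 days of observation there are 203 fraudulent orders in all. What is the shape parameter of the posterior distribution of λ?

235

Total count 203 over total exposure 34 days.
The Gamma prior is conjugate for the Poisson rate, so λ | data ~ Gamma(32+203, 4+34) = Gamma(235, 38).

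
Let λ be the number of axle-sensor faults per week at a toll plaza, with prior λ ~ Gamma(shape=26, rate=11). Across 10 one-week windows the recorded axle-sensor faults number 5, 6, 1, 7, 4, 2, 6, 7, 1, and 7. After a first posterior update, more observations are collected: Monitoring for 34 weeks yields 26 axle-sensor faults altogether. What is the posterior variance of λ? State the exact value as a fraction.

Total count: 5 + 6 + 1 + 7 + 4 + 2 + 6 + 7 + 1 + 7 = 46.
Total exposure: 10 weeks.
After the first batch: Gamma(26 + 46, 11 + 10) = Gamma(72, 21).
Total count 26 over total exposure 34 weeks.
After the second batch: Gamma(72 + 26, 21 + 34) = Gamma(98, 55).
Posterior variance = α'/β'² = 98/3025.

98/3025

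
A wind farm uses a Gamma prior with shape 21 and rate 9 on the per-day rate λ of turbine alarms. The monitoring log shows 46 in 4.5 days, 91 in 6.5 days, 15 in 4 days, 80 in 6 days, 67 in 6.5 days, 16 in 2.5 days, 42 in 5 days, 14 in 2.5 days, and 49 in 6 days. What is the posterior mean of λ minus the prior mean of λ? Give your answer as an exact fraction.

91/15

Total count: 46 + 91 + 15 + 80 + 67 + 16 + 42 + 14 + 49 = 420.
Total exposure: 4.5 + 6.5 + 4 + 6 + 6.5 + 2.5 + 5 + 2.5 + 6 = 43.5 days.
The Gamma prior is conjugate for the Poisson rate, so λ | data ~ Gamma(21+420, 9+43.5) = Gamma(441, 105/2).
Posterior mean = 441/(105/2) = 42/5; prior mean = 21/9 = 7/3. Difference = 42/5 − 7/3 = 91/15.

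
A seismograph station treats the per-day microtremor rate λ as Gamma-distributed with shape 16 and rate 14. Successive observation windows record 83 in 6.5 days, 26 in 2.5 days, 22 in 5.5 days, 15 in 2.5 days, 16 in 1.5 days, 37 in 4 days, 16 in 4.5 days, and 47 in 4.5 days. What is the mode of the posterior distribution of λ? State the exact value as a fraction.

Total count: 83 + 26 + 22 + 15 + 16 + 37 + 16 + 47 = 262.
Total exposure: 6.5 + 2.5 + 5.5 + 2.5 + 1.5 + 4 + 4.5 + 4.5 = 31.5 days.
By Gamma–Poisson conjugacy, the posterior is Gamma(α + Σx, β + Σt) = Gamma(16 + 262, 14 + 31.5) = Gamma(278, 91/2).
Posterior mode = (α'−1)/β' = 277/(91/2) = 554/91.

554/91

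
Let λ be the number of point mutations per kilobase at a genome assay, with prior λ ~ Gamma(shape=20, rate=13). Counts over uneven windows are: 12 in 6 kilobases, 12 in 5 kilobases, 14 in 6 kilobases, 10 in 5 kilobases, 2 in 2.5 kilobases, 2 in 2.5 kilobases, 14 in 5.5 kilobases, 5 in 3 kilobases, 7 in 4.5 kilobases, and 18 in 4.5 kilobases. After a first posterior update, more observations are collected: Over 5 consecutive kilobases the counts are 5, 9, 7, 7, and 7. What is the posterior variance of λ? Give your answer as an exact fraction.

604/15625

Total count: 12 + 12 + 14 + 10 + 2 + 2 + 14 + 5 + 7 + 18 = 96.
Total exposure: 6 + 5 + 6 + 5 + 2.5 + 2.5 + 5.5 + 3 + 4.5 + 4.5 = 44.5 kilobases.
After the first batch: Gamma(20 + 96, 13 + 44.5) = Gamma(116, 115/2).
Total count: 5 + 9 + 7 + 7 + 7 = 35.
Total exposure: 5 kilobases.
After the second batch: Gamma(116 + 35, 115/2 + 5) = Gamma(151, 125/2).
Posterior variance = α'/β'² = 151/(15625/4) = 604/15625.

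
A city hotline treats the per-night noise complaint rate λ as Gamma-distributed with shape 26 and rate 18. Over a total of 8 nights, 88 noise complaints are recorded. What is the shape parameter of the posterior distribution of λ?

Total count 88 over total exposure 8 nights.
Conjugate update: add total count to the shape and total exposure to the rate, giving Gamma(114, 26).

114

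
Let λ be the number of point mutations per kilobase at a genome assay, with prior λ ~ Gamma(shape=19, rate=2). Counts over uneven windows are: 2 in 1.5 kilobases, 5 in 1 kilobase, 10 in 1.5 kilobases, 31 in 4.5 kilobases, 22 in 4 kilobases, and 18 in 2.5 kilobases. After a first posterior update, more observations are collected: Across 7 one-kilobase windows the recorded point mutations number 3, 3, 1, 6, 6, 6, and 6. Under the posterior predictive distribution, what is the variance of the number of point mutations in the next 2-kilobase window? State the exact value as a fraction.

299/24

Total count: 2 + 5 + 10 + 31 + 22 + 18 = 88.
Total exposure: 1.5 + 1 + 1.5 + 4.5 + 4 + 2.5 = 15 kilobases.
After the first batch: Gamma(19 + 88, 2 + 15) = Gamma(107, 17).
Total count: 3 + 3 + 1 + 6 + 6 + 6 + 6 = 31.
Total exposure: 7 kilobases.
After the second batch: Gamma(107 + 31, 17 + 7) = Gamma(138, 24).
The posterior predictive for a window of length T is Negative Binomial with variance T·α'·(β'+T)/β'² = 2·138·26/576 = 299/24.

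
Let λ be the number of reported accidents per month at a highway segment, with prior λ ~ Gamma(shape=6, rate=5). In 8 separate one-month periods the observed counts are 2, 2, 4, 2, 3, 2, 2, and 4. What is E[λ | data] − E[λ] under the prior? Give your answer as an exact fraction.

57/65

Total count: 2 + 2 + 4 + 2 + 3 + 2 + 2 + 4 = 21.
Total exposure: 8 months.
Conjugate update: add total count to the shape and total exposure to the rate, giving Gamma(27, 13).
Posterior mean = 27/13 = 27/13; prior mean = 6/5 = 6/5. Difference = 27/13 − 6/5 = 57/65.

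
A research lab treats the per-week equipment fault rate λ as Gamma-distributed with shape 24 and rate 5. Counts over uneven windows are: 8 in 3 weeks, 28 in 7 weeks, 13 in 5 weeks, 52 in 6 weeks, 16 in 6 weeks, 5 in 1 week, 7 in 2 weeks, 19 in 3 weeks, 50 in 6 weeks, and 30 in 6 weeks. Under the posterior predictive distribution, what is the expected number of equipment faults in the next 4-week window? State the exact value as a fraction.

504/25

Total count: 8 + 28 + 13 + 52 + 16 + 5 + 7 + 19 + 50 + 30 = 228.
Total exposure: 3 + 7 + 5 + 6 + 6 + 1 + 2 + 3 + 6 + 6 = 45 weeks.
By Gamma–Poisson conjugacy, the posterior is Gamma(α + Σx, β + Σt) = Gamma(24 + 228, 5 + 45) = Gamma(252, 50).
Predictive mean over a 4-week window = T·E[λ|data] = 4·252/50 = 504/25.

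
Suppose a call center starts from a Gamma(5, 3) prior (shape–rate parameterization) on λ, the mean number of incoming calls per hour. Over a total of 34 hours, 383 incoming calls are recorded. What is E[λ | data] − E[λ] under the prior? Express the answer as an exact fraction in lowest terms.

Total count 383 over total exposure 34 hours.
The Gamma prior is conjugate for the Poisson rate, so λ | data ~ Gamma(5+383, 3+34) = Gamma(388, 37).
Posterior mean = 388/37 = 388/37; prior mean = 5/3 = 5/3. Difference = 388/37 − 5/3 = 979/111.

979/111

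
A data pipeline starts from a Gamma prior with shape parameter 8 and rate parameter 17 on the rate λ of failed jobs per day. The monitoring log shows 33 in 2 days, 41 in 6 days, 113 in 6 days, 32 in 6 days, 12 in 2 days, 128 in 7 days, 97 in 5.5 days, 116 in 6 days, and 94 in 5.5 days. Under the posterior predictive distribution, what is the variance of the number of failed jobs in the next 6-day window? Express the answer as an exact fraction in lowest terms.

Total count: 33 + 41 + 113 + 32 + 12 + 128 + 97 + 116 + 94 = 666.
Total exposure: 2 + 6 + 6 + 6 + 2 + 7 + 5.5 + 6 + 5.5 = 46 days.
Conjugate update: add total count to the shape and total exposure to the rate, giving Gamma(674, 63).
The posterior predictive for a window of length T is Negative Binomial with variance T·α'·(β'+T)/β'² = 6·674·69/3969 = 31004/441.

31004/441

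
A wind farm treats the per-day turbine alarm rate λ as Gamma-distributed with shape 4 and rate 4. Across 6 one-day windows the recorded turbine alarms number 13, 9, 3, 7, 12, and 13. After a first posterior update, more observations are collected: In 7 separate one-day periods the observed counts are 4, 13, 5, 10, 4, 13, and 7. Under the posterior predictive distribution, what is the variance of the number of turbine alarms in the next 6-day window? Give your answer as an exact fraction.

16146/289

Total count: 13 + 9 + 3 + 7 + 12 + 13 = 57.
Total exposure: 6 days.
After the first batch: Gamma(4 + 57, 4 + 6) = Gamma(61, 10).
Total count: 4 + 13 + 5 + 10 + 4 + 13 + 7 = 56.
Total exposure: 7 days.
After the second batch: Gamma(61 + 56, 10 + 7) = Gamma(117, 17).
The posterior predictive for a window of length T is Negative Binomial with variance T·α'·(β'+T)/β'² = 6·117·23/289 = 16146/289.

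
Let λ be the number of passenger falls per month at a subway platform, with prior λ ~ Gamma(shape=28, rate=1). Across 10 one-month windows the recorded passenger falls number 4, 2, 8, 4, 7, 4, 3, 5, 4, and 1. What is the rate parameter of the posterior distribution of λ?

11

Total count: 4 + 2 + 8 + 4 + 7 + 4 + 3 + 5 + 4 + 1 = 42.
Total exposure: 10 months.
Posterior: α' = 28 + 42 = 70, β' = 1 + 10 = 11.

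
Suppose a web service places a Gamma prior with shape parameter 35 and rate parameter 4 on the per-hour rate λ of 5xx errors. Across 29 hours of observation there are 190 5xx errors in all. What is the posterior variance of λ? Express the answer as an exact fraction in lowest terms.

25/121

Total count 190 over total exposure 29 hours.
By Gamma–Poisson conjugacy, the posterior is Gamma(α + Σx, β + Σt) = Gamma(35 + 190, 4 + 29) = Gamma(225, 33).
Posterior variance = α'/β'² = 225/1089 = 25/121.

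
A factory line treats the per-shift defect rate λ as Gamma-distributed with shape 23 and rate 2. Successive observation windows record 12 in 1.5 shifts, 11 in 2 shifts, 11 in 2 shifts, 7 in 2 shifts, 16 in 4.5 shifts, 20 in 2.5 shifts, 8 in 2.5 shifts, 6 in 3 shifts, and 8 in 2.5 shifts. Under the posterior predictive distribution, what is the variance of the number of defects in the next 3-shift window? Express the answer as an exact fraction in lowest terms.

Total count: 12 + 11 + 11 + 7 + 16 + 20 + 8 + 6 + 8 = 99.
Total exposure: 1.5 + 2 + 2 + 2 + 4.5 + 2.5 + 2.5 + 3 + 2.5 = 22.5 shifts.
Conjugate update: add total count to the shape and total exposure to the rate, giving Gamma(122, 49/2).
The posterior predictive for a window of length T is Negative Binomial with variance T·α'·(β'+T)/β'² = 3·122·(55/2)/(2401/4) = 40260/2401.

40260/2401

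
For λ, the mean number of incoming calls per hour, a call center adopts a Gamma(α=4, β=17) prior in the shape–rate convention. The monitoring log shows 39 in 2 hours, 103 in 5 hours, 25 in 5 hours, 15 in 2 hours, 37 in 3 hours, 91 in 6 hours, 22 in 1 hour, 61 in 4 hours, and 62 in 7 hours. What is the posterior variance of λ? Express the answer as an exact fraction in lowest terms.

Total count: 39 + 103 + 25 + 15 + 37 + 91 + 22 + 61 + 62 = 455.
Total exposure: 2 + 5 + 5 + 2 + 3 + 6 + 1 + 4 + 7 = 35 hours.
Posterior: α' = 4 + 455 = 459, β' = 17 + 35 = 52.
Posterior variance = α'/β'² = 459/2704.

459/2704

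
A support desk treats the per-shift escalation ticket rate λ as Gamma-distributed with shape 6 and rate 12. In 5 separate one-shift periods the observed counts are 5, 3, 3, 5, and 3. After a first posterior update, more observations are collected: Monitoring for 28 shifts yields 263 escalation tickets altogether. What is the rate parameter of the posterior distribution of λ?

45

Total count: 5 + 3 + 3 + 5 + 3 = 19.
Total exposure: 5 shifts.
After the first batch: Gamma(6 + 19, 12 + 5) = Gamma(25, 17).
Total count 263 over total exposure 28 shifts.
After the second batch: Gamma(25 + 263, 17 + 28) = Gamma(288, 45).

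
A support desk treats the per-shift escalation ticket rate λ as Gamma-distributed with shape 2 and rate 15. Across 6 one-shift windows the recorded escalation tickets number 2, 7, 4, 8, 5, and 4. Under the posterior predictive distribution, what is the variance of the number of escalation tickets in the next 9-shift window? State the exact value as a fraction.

960/49

Total count: 2 + 7 + 4 + 8 + 5 + 4 = 30.
Total exposure: 6 shifts.
Posterior: α' = 2 + 30 = 32, β' = 15 + 6 = 21.
The posterior predictive for a window of length T is Negative Binomial with variance T·α'·(β'+T)/β'² = 9·32·30/441 = 960/49.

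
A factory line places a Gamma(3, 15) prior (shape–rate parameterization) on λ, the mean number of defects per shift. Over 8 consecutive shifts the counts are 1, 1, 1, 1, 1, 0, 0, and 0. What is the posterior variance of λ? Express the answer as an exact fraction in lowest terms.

8/529

Total count: 1 + 1 + 1 + 1 + 1 + 0 + 0 + 0 = 5.
Total exposure: 8 shifts.
Conjugate update: add total count to the shape and total exposure to the rate, giving Gamma(8, 23).
Posterior variance = α'/β'² = 8/529.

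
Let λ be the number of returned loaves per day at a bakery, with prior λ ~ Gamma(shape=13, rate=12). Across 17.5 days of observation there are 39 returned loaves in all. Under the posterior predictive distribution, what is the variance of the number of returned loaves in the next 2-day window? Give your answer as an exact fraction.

13104/3481

Total count 39 over total exposure 17.5 days.
Gamma(α, β) with Poisson data over total exposure Σt gives posterior Gamma(α+Σx, β+Σt) = Gamma(52, 59/2).
The posterior predictive for a window of length T is Negative Binomial with variance T·α'·(β'+T)/β'² = 2·52·(63/2)/(3481/4) = 13104/3481.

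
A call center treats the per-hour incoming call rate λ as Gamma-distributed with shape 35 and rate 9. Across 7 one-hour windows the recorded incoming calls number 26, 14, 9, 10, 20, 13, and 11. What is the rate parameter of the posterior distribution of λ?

16

Total count: 26 + 14 + 9 + 10 + 20 + 13 + 11 = 103.
Total exposure: 7 hours.
Posterior: α' = 35 + 103 = 138, β' = 9 + 7 = 16.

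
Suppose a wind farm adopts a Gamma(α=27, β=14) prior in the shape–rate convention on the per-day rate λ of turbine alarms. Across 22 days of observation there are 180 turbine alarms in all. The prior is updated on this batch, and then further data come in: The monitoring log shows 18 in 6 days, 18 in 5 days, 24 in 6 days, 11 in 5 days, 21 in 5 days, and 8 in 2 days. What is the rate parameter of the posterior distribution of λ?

65

Total count 180 over total exposure 22 days.
After the first batch: Gamma(27 + 180, 14 + 22) = Gamma(207, 36).
Total count: 18 + 18 + 24 + 11 + 21 + 8 = 100.
Total exposure: 6 + 5 + 6 + 5 + 5 + 2 = 29 days.
After the second batch: Gamma(207 + 100, 36 + 29) = Gamma(307, 65).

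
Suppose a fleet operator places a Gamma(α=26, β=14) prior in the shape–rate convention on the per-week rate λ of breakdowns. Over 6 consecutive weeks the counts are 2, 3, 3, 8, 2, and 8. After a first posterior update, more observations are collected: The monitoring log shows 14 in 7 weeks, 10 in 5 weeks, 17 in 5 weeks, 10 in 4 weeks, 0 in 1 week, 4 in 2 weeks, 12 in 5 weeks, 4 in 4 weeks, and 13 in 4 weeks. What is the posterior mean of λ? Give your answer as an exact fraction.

136/57

Total count: 2 + 3 + 3 + 8 + 2 + 8 = 26.
Total exposure: 6 weeks.
After the first batch: Gamma(26 + 26, 14 + 6) = Gamma(52, 20).
Total count: 14 + 10 + 17 + 10 + 0 + 4 + 12 + 4 + 13 = 84.
Total exposure: 7 + 5 + 5 + 4 + 1 + 2 + 5 + 4 + 4 = 37 weeks.
After the second batch: Gamma(52 + 84, 20 + 37) = Gamma(136, 57).
Posterior mean = α'/β' = 136/57.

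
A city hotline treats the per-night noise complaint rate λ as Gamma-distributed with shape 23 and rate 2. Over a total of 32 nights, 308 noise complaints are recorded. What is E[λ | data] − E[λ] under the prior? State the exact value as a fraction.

-30/17

Total count 308 over total exposure 32 nights.
Gamma(α, β) with Poisson data over total exposure Σt gives posterior Gamma(α+Σx, β+Σt) = Gamma(331, 34).
Posterior mean = 331/34 = 331/34; prior mean = 23/2 = 23/2. Difference = 331/34 − 23/2 = -30/17.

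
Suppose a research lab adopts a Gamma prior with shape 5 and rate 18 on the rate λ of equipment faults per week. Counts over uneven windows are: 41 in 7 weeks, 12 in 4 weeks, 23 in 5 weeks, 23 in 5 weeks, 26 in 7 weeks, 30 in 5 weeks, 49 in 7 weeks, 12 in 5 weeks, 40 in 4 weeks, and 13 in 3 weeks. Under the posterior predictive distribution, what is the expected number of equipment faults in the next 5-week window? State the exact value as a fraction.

137/7

Total count: 41 + 12 + 23 + 23 + 26 + 30 + 49 + 12 + 40 + 13 = 269.
Total exposure: 7 + 4 + 5 + 5 + 7 + 5 + 7 + 5 + 4 + 3 = 52 weeks.
Conjugate update: add total count to the shape and total exposure to the rate, giving Gamma(274, 70).
Predictive mean over a 5-week window = T·E[λ|data] = 5·274/70 = 137/7.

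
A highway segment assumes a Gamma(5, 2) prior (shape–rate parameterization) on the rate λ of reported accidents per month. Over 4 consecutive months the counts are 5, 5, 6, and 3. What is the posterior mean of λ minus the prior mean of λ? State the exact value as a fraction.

Total count: 5 + 5 + 6 + 3 = 19.
Total exposure: 4 months.
Gamma(α, β) with Poisson data over total exposure Σt gives posterior Gamma(α+Σx, β+Σt) = Gamma(24, 6).
Posterior mean = 24/6 = 4; prior mean = 5/2 = 5/2. Difference = 4 − 5/2 = 3/2.

3/2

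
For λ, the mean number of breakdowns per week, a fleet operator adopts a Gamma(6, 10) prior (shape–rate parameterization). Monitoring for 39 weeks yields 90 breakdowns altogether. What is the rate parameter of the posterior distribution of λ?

49

Total count 90 over total exposure 39 weeks.
Conjugate update: add total count to the shape and total exposure to the rate, giving Gamma(96, 49).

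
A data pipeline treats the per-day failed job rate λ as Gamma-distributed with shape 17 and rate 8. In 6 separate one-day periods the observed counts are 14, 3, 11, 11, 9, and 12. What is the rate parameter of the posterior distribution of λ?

Total count: 14 + 3 + 11 + 11 + 9 + 12 = 60.
Total exposure: 6 days.
The Gamma prior is conjugate for the Poisson rate, so λ | data ~ Gamma(17+60, 8+6) = Gamma(77, 14).

14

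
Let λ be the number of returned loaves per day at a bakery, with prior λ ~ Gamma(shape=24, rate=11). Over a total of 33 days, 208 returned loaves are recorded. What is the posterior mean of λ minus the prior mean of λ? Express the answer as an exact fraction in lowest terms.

Total count 208 over total exposure 33 days.
By Gamma–Poisson conjugacy, the posterior is Gamma(α + Σx, β + Σt) = Gamma(24 + 208, 11 + 33) = Gamma(232, 44).
Posterior mean = 232/44 = 58/11; prior mean = 24/11 = 24/11. Difference = 58/11 − 24/11 = 34/11.

34/11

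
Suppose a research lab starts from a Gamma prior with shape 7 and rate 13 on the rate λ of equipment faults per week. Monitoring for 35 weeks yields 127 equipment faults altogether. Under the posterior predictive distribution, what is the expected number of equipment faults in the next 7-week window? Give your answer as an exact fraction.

Total count 127 over total exposure 35 weeks.
Posterior: α' = 7 + 127 = 134, β' = 13 + 35 = 48.
Predictive mean over a 7-week window = T·E[λ|data] = 7·134/48 = 469/24.

469/24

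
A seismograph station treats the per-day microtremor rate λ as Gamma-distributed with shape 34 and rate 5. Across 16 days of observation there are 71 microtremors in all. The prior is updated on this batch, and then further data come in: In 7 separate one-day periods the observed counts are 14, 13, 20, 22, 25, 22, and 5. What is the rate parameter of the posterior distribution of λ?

28

Total count 71 over total exposure 16 days.
After the first batch: Gamma(34 + 71, 5 + 16) = Gamma(105, 21).
Total count: 14 + 13 + 20 + 22 + 25 + 22 + 5 = 121.
Total exposure: 7 days.
After the second batch: Gamma(105 + 121, 21 + 7) = Gamma(226, 28).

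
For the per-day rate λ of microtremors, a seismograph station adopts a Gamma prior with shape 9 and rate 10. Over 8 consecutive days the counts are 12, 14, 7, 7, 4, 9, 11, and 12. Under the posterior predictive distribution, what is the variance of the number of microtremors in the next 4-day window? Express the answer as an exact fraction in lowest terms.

1870/81

Total count: 12 + 14 + 7 + 7 + 4 + 9 + 11 + 12 = 76.
Total exposure: 8 days.
Conjugate update: add total count to the shape and total exposure to the rate, giving Gamma(85, 18).
The posterior predictive for a window of length T is Negative Binomial with variance T·α'·(β'+T)/β'² = 4·85·22/324 = 1870/81.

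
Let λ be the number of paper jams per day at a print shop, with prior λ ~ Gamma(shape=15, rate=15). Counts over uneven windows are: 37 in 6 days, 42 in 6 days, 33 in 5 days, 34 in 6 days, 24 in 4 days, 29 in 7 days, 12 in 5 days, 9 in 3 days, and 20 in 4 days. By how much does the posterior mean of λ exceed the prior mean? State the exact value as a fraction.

194/61

Total count: 37 + 42 + 33 + 34 + 24 + 29 + 12 + 9 + 20 = 240.
Total exposure: 6 + 6 + 5 + 6 + 4 + 7 + 5 + 3 + 4 = 46 days.
By Gamma–Poisson conjugacy, the posterior is Gamma(α + Σx, β + Σt) = Gamma(15 + 240, 15 + 46) = Gamma(255, 61).
Posterior mean = 255/61 = 255/61; prior mean = 15/15 = 1. Difference = 255/61 − 1 = 194/61.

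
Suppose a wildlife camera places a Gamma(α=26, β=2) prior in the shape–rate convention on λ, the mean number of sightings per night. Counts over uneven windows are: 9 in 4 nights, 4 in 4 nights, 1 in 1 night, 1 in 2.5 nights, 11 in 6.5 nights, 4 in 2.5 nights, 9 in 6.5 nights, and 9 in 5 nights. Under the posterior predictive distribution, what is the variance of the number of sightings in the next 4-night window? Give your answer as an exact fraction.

2812/289

Total count: 9 + 4 + 1 + 1 + 11 + 4 + 9 + 9 = 48.
Total exposure: 4 + 4 + 1 + 2.5 + 6.5 + 2.5 + 6.5 + 5 = 32 nights.
The Gamma prior is conjugate for the Poisson rate, so λ | data ~ Gamma(26+48, 2+32) = Gamma(74, 34).
The posterior predictive for a window of length T is Negative Binomial with variance T·α'·(β'+T)/β'² = 4·74·38/1156 = 2812/289.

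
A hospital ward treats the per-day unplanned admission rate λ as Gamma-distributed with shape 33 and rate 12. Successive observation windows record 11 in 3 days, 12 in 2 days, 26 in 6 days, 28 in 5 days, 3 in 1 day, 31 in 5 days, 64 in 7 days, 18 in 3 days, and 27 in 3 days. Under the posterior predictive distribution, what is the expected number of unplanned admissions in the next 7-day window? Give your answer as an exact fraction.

1771/47

Total count: 11 + 12 + 26 + 28 + 3 + 31 + 64 + 18 + 27 = 220.
Total exposure: 3 + 2 + 6 + 5 + 1 + 5 + 7 + 3 + 3 = 35 days.
By Gamma–Poisson conjugacy, the posterior is Gamma(α + Σx, β + Σt) = Gamma(33 + 220, 12 + 35) = Gamma(253, 47).
Predictive mean over a 7-day window = T·E[λ|data] = 7·253/47 = 1771/47.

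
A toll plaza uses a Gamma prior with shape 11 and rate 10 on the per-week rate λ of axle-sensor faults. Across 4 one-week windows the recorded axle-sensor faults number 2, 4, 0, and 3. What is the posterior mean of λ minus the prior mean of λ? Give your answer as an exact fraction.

23/70

Total count: 2 + 4 + 0 + 3 = 9.
Total exposure: 4 weeks.
Conjugate update: add total count to the shape and total exposure to the rate, giving Gamma(20, 14).
Posterior mean = 20/14 = 10/7; prior mean = 11/10 = 11/10. Difference = 10/7 − 11/10 = 23/70.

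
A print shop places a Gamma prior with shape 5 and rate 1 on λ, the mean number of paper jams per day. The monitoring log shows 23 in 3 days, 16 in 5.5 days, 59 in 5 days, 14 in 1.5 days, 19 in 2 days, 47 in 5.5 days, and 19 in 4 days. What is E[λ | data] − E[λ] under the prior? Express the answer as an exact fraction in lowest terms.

129/55

Total count: 23 + 16 + 59 + 14 + 19 + 47 + 19 = 197.
Total exposure: 3 + 5.5 + 5 + 1.5 + 2 + 5.5 + 4 = 26.5 days.
Conjugate update: add total count to the shape and total exposure to the rate, giving Gamma(202, 55/2).
Posterior mean = 202/(55/2) = 404/55; prior mean = 5/1 = 5. Difference = 404/55 − 5 = 129/55.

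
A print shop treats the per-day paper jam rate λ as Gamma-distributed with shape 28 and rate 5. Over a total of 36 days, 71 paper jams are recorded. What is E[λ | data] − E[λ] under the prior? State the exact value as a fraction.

-653/205

Total count 71 over total exposure 36 days.
Conjugate update: add total count to the shape and total exposure to the rate, giving Gamma(99, 41).
Posterior mean = 99/41 = 99/41; prior mean = 28/5 = 28/5. Difference = 99/41 − 28/5 = -653/205.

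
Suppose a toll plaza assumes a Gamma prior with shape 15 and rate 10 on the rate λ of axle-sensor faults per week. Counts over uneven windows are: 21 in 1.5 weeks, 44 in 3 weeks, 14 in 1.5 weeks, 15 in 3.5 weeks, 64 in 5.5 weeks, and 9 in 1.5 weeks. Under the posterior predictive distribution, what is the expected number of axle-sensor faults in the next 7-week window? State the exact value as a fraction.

2548/53

Total count: 21 + 44 + 14 + 15 + 64 + 9 = 167.
Total exposure: 1.5 + 3 + 1.5 + 3.5 + 5.5 + 1.5 = 16.5 weeks.
The Gamma prior is conjugate for the Poisson rate, so λ | data ~ Gamma(15+167, 10+16.5) = Gamma(182, 53/2).
Predictive mean over a 7-week window = T·E[λ|data] = 7·182/(53/2) = 2548/53.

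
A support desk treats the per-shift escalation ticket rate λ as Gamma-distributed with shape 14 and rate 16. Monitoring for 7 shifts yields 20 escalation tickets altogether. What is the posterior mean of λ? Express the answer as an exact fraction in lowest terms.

34/23

Total count 20 over total exposure 7 shifts.
Posterior: α' = 14 + 20 = 34, β' = 16 + 7 = 23.
Posterior mean = α'/β' = 34/23.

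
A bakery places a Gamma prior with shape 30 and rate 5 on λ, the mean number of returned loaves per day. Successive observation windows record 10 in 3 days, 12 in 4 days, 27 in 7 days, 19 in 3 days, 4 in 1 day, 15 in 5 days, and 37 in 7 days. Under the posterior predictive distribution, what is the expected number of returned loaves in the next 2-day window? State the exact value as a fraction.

Total count: 10 + 12 + 27 + 19 + 4 + 15 + 37 = 124.
Total exposure: 3 + 4 + 7 + 3 + 1 + 5 + 7 = 30 days.
Conjugate update: add total count to the shape and total exposure to the rate, giving Gamma(154, 35).
Predictive mean over a 2-day window = T·E[λ|data] = 2·154/35 = 44/5.

44/5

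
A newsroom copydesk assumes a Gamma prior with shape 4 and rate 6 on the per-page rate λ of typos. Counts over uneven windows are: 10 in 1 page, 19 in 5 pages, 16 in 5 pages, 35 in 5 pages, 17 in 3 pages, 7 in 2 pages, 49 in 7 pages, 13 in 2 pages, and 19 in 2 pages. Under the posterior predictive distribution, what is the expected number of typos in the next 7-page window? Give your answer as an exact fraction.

Total count: 10 + 19 + 16 + 35 + 17 + 7 + 49 + 13 + 19 = 185.
Total exposure: 1 + 5 + 5 + 5 + 3 + 2 + 7 + 2 + 2 = 32 pages.
Posterior: α' = 4 + 185 = 189, β' = 6 + 32 = 38.
Predictive mean over a 7-page window = T·E[λ|data] = 7·189/38 = 1323/38.

1323/38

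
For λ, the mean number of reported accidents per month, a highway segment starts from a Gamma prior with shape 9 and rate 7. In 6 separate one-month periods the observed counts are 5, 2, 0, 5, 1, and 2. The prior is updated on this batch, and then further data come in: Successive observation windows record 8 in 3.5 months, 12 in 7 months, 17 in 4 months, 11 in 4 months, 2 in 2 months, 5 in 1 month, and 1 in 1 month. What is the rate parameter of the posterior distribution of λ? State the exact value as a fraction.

Total count: 5 + 2 + 0 + 5 + 1 + 2 = 15.
Total exposure: 6 months.
After the first batch: Gamma(9 + 15, 7 + 6) = Gamma(24, 13).
Total count: 8 + 12 + 17 + 11 + 2 + 5 + 1 = 56.
Total exposure: 3.5 + 7 + 4 + 4 + 2 + 1 + 1 = 22.5 months.
After the second batch: Gamma(24 + 56, 13 + 22.5) = Gamma(80, 71/2).

71/2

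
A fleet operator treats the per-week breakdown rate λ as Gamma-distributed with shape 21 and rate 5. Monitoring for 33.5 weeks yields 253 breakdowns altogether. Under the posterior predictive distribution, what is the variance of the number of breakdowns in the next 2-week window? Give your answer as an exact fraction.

Total count 253 over total exposure 33.5 weeks.
Posterior: α' = 21 + 253 = 274, β' = 5 + 33.5 = 77/2.
The posterior predictive for a window of length T is Negative Binomial with variance T·α'·(β'+T)/β'² = 2·274·(81/2)/(5929/4) = 88776/5929.

88776/5929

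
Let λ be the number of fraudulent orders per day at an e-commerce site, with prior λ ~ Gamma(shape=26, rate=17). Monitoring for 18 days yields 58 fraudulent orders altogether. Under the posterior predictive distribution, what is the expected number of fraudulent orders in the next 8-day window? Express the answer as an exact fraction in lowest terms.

96/5

Total count 58 over total exposure 18 days.
Posterior: α' = 26 + 58 = 84, β' = 17 + 18 = 35.
Predictive mean over an 8-day window = T·E[λ|data] = 8·84/35 = 96/5.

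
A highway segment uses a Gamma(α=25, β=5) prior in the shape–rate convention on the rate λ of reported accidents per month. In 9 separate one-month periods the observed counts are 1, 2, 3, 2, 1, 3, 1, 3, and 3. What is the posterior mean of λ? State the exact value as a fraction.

22/7

Total count: 1 + 2 + 3 + 2 + 1 + 3 + 1 + 3 + 3 = 19.
Total exposure: 9 months.
Gamma(α, β) with Poisson data over total exposure Σt gives posterior Gamma(α+Σx, β+Σt) = Gamma(44, 14).
Posterior mean = α'/β' = 44/14 = 22/7.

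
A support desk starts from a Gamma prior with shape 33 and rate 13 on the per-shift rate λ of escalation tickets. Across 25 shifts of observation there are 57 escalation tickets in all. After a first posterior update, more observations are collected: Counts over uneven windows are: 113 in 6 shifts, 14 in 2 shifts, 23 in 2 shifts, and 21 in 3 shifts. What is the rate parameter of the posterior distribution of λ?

Total count 57 over total exposure 25 shifts.
After the first batch: Gamma(33 + 57, 13 + 25) = Gamma(90, 38).
Total count: 113 + 14 + 23 + 21 = 171.
Total exposure: 6 + 2 + 2 + 3 = 13 shifts.
After the second batch: Gamma(90 + 171, 38 + 13) = Gamma(261, 51).

51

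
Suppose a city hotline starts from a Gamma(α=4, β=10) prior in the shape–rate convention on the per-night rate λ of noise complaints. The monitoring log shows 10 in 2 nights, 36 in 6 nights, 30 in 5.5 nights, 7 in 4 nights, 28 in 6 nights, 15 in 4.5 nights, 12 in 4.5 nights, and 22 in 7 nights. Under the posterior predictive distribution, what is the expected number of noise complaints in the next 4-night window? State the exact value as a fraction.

Total count: 10 + 36 + 30 + 7 + 28 + 15 + 12 + 22 = 160.
Total exposure: 2 + 6 + 5.5 + 4 + 6 + 4.5 + 4.5 + 7 = 39.5 nights.
Conjugate update: add total count to the shape and total exposure to the rate, giving Gamma(164, 99/2).
Predictive mean over a 4-night window = T·E[λ|data] = 4·164/(99/2) = 1312/99.

1312/99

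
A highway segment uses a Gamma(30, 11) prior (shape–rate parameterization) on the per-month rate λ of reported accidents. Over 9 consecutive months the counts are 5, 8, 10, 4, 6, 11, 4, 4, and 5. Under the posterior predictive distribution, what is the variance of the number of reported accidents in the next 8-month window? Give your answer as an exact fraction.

1218/25

Total count: 5 + 8 + 10 + 4 + 6 + 11 + 4 + 4 + 5 = 57.
Total exposure: 9 months.
Conjugate update: add total count to the shape and total exposure to the rate, giving Gamma(87, 20).
The posterior predictive for a window of length T is Negative Binomial with variance T·α'·(β'+T)/β'² = 8·87·28/400 = 1218/25.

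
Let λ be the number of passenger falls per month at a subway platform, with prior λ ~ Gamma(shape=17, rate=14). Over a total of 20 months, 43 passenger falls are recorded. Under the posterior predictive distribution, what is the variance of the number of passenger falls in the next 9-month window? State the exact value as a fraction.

Total count 43 over total exposure 20 months.
By Gamma–Poisson conjugacy, the posterior is Gamma(α + Σx, β + Σt) = Gamma(17 + 43, 14 + 20) = Gamma(60, 34).
The posterior predictive for a window of length T is Negative Binomial with variance T·α'·(β'+T)/β'² = 9·60·43/1156 = 5805/289.

5805/289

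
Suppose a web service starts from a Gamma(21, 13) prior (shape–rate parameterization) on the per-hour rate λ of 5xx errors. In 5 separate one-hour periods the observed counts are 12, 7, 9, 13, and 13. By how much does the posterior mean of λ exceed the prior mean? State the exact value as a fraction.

199/78

Total count: 12 + 7 + 9 + 13 + 13 = 54.
Total exposure: 5 hours.
Conjugate update: add total count to the shape and total exposure to the rate, giving Gamma(75, 18).
Posterior mean = 75/18 = 25/6; prior mean = 21/13 = 21/13. Difference = 25/6 − 21/13 = 199/78.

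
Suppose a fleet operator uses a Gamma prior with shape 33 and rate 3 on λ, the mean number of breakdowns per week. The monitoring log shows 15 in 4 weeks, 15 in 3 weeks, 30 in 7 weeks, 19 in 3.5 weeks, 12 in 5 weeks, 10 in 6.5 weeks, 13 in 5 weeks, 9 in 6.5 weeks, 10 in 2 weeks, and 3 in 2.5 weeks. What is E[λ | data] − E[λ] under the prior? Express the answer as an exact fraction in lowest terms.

Total count: 15 + 15 + 30 + 19 + 12 + 10 + 13 + 9 + 10 + 3 = 136.
Total exposure: 4 + 3 + 7 + 3.5 + 5 + 6.5 + 5 + 6.5 + 2 + 2.5 = 45 weeks.
By Gamma–Poisson conjugacy, the posterior is Gamma(α + Σx, β + Σt) = Gamma(33 + 136, 3 + 45) = Gamma(169, 48).
Posterior mean = 169/48 = 169/48; prior mean = 33/3 = 11. Difference = 169/48 − 11 = -359/48.

-359/48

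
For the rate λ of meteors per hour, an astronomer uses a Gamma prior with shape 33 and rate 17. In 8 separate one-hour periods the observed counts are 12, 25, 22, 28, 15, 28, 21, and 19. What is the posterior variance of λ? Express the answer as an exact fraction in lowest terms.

203/625

Total count: 12 + 25 + 22 + 28 + 15 + 28 + 21 + 19 = 170.
Total exposure: 8 hours.
The Gamma prior is conjugate for the Poisson rate, so λ | data ~ Gamma(33+170, 17+8) = Gamma(203, 25).
Posterior variance = α'/β'² = 203/625.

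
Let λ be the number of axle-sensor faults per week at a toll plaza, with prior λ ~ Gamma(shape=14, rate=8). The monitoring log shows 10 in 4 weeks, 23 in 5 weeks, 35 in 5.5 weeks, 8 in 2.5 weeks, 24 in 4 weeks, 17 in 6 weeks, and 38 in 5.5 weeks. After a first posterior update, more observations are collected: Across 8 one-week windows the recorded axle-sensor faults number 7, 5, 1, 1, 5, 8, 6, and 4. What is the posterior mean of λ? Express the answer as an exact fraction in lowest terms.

412/97

Total count: 10 + 23 + 35 + 8 + 24 + 17 + 38 = 155.
Total exposure: 4 + 5 + 5.5 + 2.5 + 4 + 6 + 5.5 = 32.5 weeks.
After the first batch: Gamma(14 + 155, 8 + 32.5) = Gamma(169, 81/2).
Total count: 7 + 5 + 1 + 1 + 5 + 8 + 6 + 4 = 37.
Total exposure: 8 weeks.
After the second batch: Gamma(169 + 37, 81/2 + 8) = Gamma(206, 97/2).
Posterior mean = α'/β' = 206/(97/2) = 412/97.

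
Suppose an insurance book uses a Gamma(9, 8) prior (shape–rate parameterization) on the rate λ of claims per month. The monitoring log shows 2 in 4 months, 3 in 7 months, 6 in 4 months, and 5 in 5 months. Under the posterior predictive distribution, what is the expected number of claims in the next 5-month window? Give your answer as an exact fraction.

125/28

Total count: 2 + 3 + 6 + 5 = 16.
Total exposure: 4 + 7 + 4 + 5 = 20 months.
By Gamma–Poisson conjugacy, the posterior is Gamma(α + Σx, β + Σt) = Gamma(9 + 16, 8 + 20) = Gamma(25, 28).
Predictive mean over a 5-month window = T·E[λ|data] = 5·25/28 = 125/28.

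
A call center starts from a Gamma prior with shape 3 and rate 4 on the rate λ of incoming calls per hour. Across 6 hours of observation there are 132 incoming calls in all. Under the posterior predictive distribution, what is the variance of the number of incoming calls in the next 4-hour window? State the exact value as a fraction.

Total count 132 over total exposure 6 hours.
Conjugate update: add total count to the shape and total exposure to the rate, giving Gamma(135, 10).
The posterior predictive for a window of length T is Negative Binomial with variance T·α'·(β'+T)/β'² = 4·135·14/100 = 378/5.

378/5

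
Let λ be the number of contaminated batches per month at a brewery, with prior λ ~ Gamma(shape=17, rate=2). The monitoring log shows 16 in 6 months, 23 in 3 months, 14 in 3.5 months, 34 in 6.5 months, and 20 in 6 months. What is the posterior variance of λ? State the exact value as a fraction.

Total count: 16 + 23 + 14 + 34 + 20 = 107.
Total exposure: 6 + 3 + 3.5 + 6.5 + 6 = 25 months.
Gamma(α, β) with Poisson data over total exposure Σt gives posterior Gamma(α+Σx, β+Σt) = Gamma(124, 27).
Posterior variance = α'/β'² = 124/729.

124/729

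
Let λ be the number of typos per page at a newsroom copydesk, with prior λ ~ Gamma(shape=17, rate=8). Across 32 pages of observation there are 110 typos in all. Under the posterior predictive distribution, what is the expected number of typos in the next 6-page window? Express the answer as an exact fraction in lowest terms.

Total count 110 over total exposure 32 pages.
Gamma(α, β) with Poisson data over total exposure Σt gives posterior Gamma(α+Σx, β+Σt) = Gamma(127, 40).
Predictive mean over a 6-page window = T·E[λ|data] = 6·127/40 = 381/20.

381/20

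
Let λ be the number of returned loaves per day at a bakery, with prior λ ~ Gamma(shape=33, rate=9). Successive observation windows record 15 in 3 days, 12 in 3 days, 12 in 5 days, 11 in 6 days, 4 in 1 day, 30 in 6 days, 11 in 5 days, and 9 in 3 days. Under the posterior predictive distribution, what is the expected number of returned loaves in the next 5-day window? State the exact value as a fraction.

685/41

Total count: 15 + 12 + 12 + 11 + 4 + 30 + 11 + 9 = 104.
Total exposure: 3 + 3 + 5 + 6 + 1 + 6 + 5 + 3 = 32 days.
The Gamma prior is conjugate for the Poisson rate, so λ | data ~ Gamma(33+104, 9+32) = Gamma(137, 41).
Predictive mean over a 5-day window = T·E[λ|data] = 5·137/41 = 685/41.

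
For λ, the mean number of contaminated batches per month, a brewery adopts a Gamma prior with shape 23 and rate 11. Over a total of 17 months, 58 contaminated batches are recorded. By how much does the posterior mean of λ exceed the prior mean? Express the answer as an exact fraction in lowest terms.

Total count 58 over total exposure 17 months.
By Gamma–Poisson conjugacy, the posterior is Gamma(α + Σx, β + Σt) = Gamma(23 + 58, 11 + 17) = Gamma(81, 28).
Posterior mean = 81/28 = 81/28; prior mean = 23/11 = 23/11. Difference = 81/28 − 23/11 = 247/308.

247/308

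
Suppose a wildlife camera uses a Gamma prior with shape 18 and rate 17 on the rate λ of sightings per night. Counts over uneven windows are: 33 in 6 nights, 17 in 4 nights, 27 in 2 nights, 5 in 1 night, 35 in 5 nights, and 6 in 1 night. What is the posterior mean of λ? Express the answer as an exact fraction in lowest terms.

Total count: 33 + 17 + 27 + 5 + 35 + 6 = 123.
Total exposure: 6 + 4 + 2 + 1 + 5 + 1 = 19 nights.
Conjugate update: add total count to the shape and total exposure to the rate, giving Gamma(141, 36).
Posterior mean = α'/β' = 141/36 = 47/12.

47/12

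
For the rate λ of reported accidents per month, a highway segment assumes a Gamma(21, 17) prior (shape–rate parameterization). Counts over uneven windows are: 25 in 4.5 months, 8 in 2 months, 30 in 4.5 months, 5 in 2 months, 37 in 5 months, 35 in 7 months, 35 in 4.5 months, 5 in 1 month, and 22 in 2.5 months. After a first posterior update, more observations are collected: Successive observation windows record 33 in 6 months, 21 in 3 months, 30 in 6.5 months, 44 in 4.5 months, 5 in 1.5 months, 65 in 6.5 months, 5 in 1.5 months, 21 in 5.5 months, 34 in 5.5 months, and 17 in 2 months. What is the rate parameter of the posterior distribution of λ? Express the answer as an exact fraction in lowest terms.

Total count: 25 + 8 + 30 + 5 + 37 + 35 + 35 + 5 + 22 = 202.
Total exposure: 4.5 + 2 + 4.5 + 2 + 5 + 7 + 4.5 + 1 + 2.5 = 33 months.
After the first batch: Gamma(21 + 202, 17 + 33) = Gamma(223, 50).
Total count: 33 + 21 + 30 + 44 + 5 + 65 + 5 + 21 + 34 + 17 = 275.
Total exposure: 6 + 3 + 6.5 + 4.5 + 1.5 + 6.5 + 1.5 + 5.5 + 5.5 + 2 = 42.5 months.
After the second batch: Gamma(223 + 275, 50 + 42.5) = Gamma(498, 185/2).

185/2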